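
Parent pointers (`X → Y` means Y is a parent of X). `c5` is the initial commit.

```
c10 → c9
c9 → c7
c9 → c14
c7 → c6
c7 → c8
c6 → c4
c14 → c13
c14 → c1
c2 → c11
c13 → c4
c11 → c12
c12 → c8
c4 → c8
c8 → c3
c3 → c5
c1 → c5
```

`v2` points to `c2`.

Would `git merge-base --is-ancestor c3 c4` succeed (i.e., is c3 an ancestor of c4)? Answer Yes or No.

Yes

Ancestors of c4 (commits reachable by following parents): {c3, c4, c5, c8}.
c3 is in that set, so it is an ancestor of c4.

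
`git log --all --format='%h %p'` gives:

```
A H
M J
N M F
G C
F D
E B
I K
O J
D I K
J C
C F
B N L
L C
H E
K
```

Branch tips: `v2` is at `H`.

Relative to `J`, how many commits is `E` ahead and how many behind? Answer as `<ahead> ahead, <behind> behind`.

Reachable from E: {B, C, D, E, F, I, J, K, L, M, N}.
Reachable from J: {C, D, F, I, J, K}.
Only in E's history (ahead): {B, E, L, M, N} — 5.
Only in J's history (behind): {} — 0.

5 ahead, 0 behind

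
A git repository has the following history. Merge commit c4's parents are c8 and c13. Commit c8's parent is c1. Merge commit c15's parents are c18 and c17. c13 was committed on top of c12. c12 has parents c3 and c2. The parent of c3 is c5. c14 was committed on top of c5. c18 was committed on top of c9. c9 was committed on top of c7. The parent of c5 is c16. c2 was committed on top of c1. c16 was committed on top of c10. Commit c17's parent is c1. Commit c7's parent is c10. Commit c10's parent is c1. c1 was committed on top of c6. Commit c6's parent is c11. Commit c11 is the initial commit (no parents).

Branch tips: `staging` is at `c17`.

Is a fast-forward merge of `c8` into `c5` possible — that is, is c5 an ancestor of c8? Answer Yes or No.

No

A fast-forward from c5 to c8 is possible iff c5 is an ancestor of c8.
Ancestors of c8: {c1, c11, c6, c8}.
c5 is not among them, so fast-forward is not possible.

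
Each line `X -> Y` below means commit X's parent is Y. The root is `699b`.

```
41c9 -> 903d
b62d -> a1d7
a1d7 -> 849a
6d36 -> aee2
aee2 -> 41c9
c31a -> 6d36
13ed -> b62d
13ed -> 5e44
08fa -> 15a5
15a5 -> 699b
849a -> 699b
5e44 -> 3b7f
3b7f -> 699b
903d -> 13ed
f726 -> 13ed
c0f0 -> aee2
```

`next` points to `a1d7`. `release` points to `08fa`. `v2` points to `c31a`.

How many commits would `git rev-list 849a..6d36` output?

9

Reachable from 6d36: {13ed, 3b7f, 41c9, 5e44, 699b, 6d36, 849a, 903d, a1d7, aee2, b62d}.
Reachable from 849a: {699b, 849a}.
In 6d36's history but not 849a's: {13ed, 3b7f, 41c9, 5e44, 6d36, 903d, a1d7, aee2, b62d} — 9 commits.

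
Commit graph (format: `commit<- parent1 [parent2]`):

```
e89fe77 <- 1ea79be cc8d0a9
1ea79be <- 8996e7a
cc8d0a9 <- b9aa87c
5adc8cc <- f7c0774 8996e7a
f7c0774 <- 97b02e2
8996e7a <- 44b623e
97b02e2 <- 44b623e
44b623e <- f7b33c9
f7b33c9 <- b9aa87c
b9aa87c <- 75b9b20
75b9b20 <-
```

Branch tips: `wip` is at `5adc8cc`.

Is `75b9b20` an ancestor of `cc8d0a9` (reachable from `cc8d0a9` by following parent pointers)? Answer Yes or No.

Ancestors of cc8d0a9 (commits reachable by following parents): {75b9b20, b9aa87c, cc8d0a9}.
75b9b20 is in that set, so it is an ancestor of cc8d0a9.

Yes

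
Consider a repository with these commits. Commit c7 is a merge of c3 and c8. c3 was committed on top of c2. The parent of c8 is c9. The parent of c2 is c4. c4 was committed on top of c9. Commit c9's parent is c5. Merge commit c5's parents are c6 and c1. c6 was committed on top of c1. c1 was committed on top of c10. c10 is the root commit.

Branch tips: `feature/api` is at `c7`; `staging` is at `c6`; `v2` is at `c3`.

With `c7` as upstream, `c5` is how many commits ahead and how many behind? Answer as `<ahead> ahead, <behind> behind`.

0 ahead, 6 behind

Reachable from c5: {c1, c10, c5, c6}.
Reachable from c7: {c1, c10, c2, c3, c4, c5, c6, c7, c8, c9}.
Only in c5's history (ahead): {} — 0.
Only in c7's history (behind): {c2, c3, c4, c7, c8, c9} — 6.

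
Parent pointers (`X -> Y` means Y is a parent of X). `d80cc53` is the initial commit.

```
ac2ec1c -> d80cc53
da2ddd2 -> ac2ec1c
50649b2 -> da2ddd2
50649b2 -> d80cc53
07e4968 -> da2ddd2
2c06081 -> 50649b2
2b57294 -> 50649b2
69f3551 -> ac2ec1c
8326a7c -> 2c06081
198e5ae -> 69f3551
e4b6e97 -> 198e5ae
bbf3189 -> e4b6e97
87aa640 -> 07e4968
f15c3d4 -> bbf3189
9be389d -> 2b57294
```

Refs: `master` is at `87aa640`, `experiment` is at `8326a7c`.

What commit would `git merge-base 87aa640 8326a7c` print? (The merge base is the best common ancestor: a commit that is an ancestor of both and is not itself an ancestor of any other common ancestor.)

Ancestors of 87aa640: {07e4968, 87aa640, ac2ec1c, d80cc53, da2ddd2}.
Ancestors of 8326a7c: {2c06081, 50649b2, 8326a7c, ac2ec1c, d80cc53, da2ddd2}.
Common ancestors: {ac2ec1c, d80cc53, da2ddd2}.
Among these, da2ddd2 is not an ancestor of any other common ancestor — it is the merge base.

da2ddd2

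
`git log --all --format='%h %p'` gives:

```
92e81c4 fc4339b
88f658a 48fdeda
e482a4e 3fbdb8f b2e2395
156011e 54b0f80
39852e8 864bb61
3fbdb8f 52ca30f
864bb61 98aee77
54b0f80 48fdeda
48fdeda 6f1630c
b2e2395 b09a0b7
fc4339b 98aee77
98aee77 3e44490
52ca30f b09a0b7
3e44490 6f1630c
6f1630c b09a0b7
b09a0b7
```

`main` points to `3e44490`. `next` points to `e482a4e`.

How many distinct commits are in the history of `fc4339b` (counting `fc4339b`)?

Walking parent pointers from fc4339b: reachable set = {3e44490, 6f1630c, 98aee77, b09a0b7, fc4339b}.
That is 5 commits.

5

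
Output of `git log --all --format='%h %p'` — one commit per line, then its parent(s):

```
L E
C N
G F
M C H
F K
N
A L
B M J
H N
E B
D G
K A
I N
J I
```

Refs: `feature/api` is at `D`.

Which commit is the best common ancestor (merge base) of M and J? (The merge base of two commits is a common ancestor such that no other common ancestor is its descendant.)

N

Ancestors of M: {C, H, M, N}.
Ancestors of J: {I, J, N}.
Common ancestors: {N}.
The only common ancestor is N, so it is the merge base.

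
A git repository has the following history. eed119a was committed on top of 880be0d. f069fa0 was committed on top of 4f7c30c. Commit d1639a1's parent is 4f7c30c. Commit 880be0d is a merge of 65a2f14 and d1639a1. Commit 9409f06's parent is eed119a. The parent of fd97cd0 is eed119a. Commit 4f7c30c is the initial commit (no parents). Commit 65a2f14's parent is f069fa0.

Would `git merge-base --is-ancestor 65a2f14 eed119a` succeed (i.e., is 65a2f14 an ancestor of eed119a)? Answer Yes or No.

Ancestors of eed119a (commits reachable by following parents): {4f7c30c, 65a2f14, 880be0d, d1639a1, eed119a, f069fa0}.
65a2f14 is in that set, so it is an ancestor of eed119a.

Yes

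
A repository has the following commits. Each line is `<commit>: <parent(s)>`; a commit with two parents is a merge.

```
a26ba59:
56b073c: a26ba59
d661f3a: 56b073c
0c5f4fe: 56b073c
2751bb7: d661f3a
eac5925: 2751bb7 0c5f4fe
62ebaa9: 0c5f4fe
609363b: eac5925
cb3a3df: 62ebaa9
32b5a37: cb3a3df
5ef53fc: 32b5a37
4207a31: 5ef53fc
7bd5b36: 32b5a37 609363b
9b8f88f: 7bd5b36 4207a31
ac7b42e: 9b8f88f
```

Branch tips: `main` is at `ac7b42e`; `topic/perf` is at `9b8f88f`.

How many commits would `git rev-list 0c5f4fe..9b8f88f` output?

11

Reachable from 9b8f88f: {0c5f4fe, 2751bb7, 32b5a37, 4207a31, 56b073c, 5ef53fc, 609363b, 62ebaa9, 7bd5b36, 9b8f88f, a26ba59, cb3a3df, d661f3a, eac5925}.
Reachable from 0c5f4fe: {0c5f4fe, 56b073c, a26ba59}.
In 9b8f88f's history but not 0c5f4fe's: {2751bb7, 32b5a37, 4207a31, 5ef53fc, 609363b, 62ebaa9, 7bd5b36, 9b8f88f, cb3a3df, d661f3a, eac5925} — 11 commits.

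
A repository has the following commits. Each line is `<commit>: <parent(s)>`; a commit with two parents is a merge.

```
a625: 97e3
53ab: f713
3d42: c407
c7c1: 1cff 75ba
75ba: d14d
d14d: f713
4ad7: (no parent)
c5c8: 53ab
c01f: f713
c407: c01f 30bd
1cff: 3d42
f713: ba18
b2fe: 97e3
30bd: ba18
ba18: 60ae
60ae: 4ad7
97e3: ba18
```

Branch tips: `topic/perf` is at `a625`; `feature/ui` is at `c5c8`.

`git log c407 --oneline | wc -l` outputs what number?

Walking parent pointers from c407: reachable set = {30bd, 4ad7, 60ae, ba18, c01f, c407, f713}.
That is 7 commits.

7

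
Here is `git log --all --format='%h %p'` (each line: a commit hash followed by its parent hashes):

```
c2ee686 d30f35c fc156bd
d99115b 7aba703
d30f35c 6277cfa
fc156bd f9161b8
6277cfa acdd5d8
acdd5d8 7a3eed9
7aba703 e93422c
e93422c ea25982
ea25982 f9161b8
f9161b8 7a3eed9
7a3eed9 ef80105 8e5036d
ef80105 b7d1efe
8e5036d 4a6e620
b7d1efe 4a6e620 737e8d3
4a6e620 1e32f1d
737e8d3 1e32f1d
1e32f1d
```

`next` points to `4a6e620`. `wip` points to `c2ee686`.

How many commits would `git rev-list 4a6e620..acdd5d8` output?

Reachable from acdd5d8: {1e32f1d, 4a6e620, 737e8d3, 7a3eed9, 8e5036d, acdd5d8, b7d1efe, ef80105}.
Reachable from 4a6e620: {1e32f1d, 4a6e620}.
In acdd5d8's history but not 4a6e620's: {737e8d3, 7a3eed9, 8e5036d, acdd5d8, b7d1efe, ef80105} — 6 commits.

6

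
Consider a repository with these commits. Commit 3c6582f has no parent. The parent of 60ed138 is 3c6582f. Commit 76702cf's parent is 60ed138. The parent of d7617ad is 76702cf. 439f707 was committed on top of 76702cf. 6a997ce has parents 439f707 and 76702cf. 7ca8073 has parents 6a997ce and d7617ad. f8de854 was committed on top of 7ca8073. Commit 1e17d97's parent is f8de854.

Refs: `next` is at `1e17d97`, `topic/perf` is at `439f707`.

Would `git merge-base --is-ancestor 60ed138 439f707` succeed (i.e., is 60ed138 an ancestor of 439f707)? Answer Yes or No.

Yes

Ancestors of 439f707 (commits reachable by following parents): {3c6582f, 439f707, 60ed138, 76702cf}.
60ed138 is in that set, so it is an ancestor of 439f707.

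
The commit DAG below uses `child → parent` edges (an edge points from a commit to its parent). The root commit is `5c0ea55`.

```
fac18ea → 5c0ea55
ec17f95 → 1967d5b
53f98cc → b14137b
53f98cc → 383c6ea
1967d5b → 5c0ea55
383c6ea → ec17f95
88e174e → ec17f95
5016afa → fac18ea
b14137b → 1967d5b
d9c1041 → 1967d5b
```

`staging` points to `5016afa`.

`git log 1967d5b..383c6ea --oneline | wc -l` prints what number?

2

Reachable from 383c6ea: {1967d5b, 383c6ea, 5c0ea55, ec17f95}.
Reachable from 1967d5b: {1967d5b, 5c0ea55}.
In 383c6ea's history but not 1967d5b's: {383c6ea, ec17f95} — 2 commits.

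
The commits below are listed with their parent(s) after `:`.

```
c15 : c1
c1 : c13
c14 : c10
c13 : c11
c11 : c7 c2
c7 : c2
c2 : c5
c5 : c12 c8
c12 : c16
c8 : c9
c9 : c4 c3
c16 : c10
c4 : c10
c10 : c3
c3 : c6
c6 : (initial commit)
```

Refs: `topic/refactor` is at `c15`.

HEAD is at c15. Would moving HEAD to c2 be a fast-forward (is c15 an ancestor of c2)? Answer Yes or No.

No

A fast-forward from c15 to c2 is possible iff c15 is an ancestor of c2.
Ancestors of c2: {c10, c12, c16, c2, c3, c4, c5, c6, c8, c9}.
c15 is not among them, so fast-forward is not possible.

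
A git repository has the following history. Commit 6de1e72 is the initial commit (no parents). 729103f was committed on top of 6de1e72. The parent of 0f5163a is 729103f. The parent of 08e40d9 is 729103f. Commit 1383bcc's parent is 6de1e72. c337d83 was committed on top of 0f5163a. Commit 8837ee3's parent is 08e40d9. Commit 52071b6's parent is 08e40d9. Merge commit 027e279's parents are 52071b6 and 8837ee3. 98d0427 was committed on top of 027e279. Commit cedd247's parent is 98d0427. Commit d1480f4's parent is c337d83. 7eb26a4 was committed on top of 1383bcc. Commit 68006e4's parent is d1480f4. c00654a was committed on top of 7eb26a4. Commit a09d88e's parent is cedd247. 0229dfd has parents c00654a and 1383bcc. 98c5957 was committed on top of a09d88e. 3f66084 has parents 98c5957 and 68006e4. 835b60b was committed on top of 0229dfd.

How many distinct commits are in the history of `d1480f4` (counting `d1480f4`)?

5

Walking parent pointers from d1480f4: reachable set = {0f5163a, 6de1e72, 729103f, c337d83, d1480f4}.
That is 5 commits.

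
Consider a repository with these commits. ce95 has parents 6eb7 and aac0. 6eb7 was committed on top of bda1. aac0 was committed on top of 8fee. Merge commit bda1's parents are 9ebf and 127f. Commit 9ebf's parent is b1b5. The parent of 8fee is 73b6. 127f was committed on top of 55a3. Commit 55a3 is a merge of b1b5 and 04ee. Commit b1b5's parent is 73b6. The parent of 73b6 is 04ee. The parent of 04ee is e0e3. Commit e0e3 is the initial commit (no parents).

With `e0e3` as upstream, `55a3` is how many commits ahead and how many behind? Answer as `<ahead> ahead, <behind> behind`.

Reachable from 55a3: {04ee, 55a3, 73b6, b1b5, e0e3}.
Reachable from e0e3: {e0e3}.
Only in 55a3's history (ahead): {04ee, 55a3, 73b6, b1b5} — 4.
Only in e0e3's history (behind): {} — 0.

4 ahead, 0 behind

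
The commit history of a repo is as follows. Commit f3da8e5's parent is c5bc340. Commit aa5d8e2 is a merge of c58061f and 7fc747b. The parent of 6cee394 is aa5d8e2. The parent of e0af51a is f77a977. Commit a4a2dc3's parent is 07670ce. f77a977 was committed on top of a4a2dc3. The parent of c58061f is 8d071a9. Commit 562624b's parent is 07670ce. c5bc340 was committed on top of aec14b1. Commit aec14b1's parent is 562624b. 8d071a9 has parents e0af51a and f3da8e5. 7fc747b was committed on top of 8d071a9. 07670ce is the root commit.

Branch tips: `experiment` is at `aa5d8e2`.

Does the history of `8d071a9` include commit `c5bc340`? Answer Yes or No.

Yes

Ancestors of 8d071a9 (commits reachable by following parents): {07670ce, 562624b, 8d071a9, a4a2dc3, aec14b1, c5bc340, e0af51a, f3da8e5, f77a977}.
c5bc340 is in that set, so it is an ancestor of 8d071a9.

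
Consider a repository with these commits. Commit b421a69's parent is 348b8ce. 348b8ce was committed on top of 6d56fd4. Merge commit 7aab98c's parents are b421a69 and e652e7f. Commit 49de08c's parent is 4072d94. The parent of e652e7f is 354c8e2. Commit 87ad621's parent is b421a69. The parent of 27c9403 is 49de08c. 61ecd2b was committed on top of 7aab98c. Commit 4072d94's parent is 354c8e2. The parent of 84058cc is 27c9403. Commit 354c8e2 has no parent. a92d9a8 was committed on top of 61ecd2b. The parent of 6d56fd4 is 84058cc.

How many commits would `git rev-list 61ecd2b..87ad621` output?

1

Reachable from 87ad621: {27c9403, 348b8ce, 354c8e2, 4072d94, 49de08c, 6d56fd4, 84058cc, 87ad621, b421a69}.
Reachable from 61ecd2b: {27c9403, 348b8ce, 354c8e2, 4072d94, 49de08c, 61ecd2b, 6d56fd4, 7aab98c, 84058cc, b421a69, e652e7f}.
In 87ad621's history but not 61ecd2b's: {87ad621} — 1 commit.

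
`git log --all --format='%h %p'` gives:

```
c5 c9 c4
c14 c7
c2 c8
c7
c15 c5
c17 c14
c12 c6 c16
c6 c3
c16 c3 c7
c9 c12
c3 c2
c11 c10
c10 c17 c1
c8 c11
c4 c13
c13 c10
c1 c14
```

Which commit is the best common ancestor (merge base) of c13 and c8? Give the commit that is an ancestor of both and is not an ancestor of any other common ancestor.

c10

Ancestors of c13: {c1, c10, c13, c14, c17, c7}.
Ancestors of c8: {c1, c10, c11, c14, c17, c7, c8}.
Common ancestors: {c1, c10, c14, c17, c7}.
Among these, c10 is not an ancestor of any other common ancestor — it is the merge base.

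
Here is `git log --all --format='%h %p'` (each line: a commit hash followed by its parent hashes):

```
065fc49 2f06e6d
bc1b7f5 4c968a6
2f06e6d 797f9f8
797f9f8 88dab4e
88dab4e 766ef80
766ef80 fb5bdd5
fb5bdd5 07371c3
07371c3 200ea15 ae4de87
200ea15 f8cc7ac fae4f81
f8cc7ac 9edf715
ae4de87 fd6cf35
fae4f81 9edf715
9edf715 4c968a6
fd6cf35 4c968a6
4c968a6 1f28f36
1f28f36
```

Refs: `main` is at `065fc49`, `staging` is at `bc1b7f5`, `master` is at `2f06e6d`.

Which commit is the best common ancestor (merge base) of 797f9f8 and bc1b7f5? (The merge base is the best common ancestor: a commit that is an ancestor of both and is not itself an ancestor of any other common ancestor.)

Ancestors of 797f9f8: {07371c3, 1f28f36, 200ea15, 4c968a6, 766ef80, 797f9f8, 88dab4e, 9edf715, ae4de87, f8cc7ac, fae4f81, fb5bdd5, fd6cf35}.
Ancestors of bc1b7f5: {1f28f36, 4c968a6, bc1b7f5}.
Common ancestors: {1f28f36, 4c968a6}.
Among these, 4c968a6 is not an ancestor of any other common ancestor — it is the merge base.

4c968a6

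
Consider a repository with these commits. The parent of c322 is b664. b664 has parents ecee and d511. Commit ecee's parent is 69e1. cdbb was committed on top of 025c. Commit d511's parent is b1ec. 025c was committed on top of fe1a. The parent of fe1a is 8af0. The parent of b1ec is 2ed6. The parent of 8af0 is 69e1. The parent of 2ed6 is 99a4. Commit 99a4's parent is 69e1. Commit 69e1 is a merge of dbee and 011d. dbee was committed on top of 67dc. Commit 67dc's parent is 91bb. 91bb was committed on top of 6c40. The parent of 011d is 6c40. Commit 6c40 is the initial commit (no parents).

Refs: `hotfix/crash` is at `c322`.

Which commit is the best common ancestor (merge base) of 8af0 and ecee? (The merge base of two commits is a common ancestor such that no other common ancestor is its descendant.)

Ancestors of 8af0: {011d, 67dc, 69e1, 6c40, 8af0, 91bb, dbee}.
Ancestors of ecee: {011d, 67dc, 69e1, 6c40, 91bb, dbee, ecee}.
Common ancestors: {011d, 67dc, 69e1, 6c40, 91bb, dbee}.
Among these, 69e1 is not an ancestor of any other common ancestor — it is the merge base.

69e1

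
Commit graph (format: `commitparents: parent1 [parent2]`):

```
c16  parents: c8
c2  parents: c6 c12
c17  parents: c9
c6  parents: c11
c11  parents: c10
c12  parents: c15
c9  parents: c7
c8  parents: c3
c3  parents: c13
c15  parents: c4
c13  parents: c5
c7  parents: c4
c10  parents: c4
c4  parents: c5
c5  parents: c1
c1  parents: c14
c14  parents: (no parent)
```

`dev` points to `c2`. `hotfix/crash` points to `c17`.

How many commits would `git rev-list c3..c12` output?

3

Reachable from c12: {c1, c12, c14, c15, c4, c5}.
Reachable from c3: {c1, c13, c14, c3, c5}.
In c12's history but not c3's: {c12, c15, c4} — 3 commits.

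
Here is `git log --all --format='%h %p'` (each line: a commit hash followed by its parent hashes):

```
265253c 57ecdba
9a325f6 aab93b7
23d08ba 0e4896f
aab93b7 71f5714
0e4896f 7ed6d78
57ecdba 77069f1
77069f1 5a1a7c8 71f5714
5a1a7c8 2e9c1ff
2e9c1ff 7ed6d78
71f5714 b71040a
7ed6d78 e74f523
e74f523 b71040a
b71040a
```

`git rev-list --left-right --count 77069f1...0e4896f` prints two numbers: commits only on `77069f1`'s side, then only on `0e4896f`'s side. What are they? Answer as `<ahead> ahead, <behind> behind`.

4 ahead, 1 behind

Reachable from 77069f1: {2e9c1ff, 5a1a7c8, 71f5714, 77069f1, 7ed6d78, b71040a, e74f523}.
Reachable from 0e4896f: {0e4896f, 7ed6d78, b71040a, e74f523}.
Only in 77069f1's history (ahead): {2e9c1ff, 5a1a7c8, 71f5714, 77069f1} — 4.
Only in 0e4896f's history (behind): {0e4896f} — 1.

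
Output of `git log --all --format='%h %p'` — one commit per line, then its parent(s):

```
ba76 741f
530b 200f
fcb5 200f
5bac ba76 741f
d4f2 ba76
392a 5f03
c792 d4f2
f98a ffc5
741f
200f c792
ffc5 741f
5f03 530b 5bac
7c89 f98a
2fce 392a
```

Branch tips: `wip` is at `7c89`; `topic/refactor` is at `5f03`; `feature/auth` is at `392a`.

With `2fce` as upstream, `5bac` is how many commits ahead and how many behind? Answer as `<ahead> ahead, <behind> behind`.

0 ahead, 7 behind

Reachable from 5bac: {5bac, 741f, ba76}.
Reachable from 2fce: {200f, 2fce, 392a, 530b, 5bac, 5f03, 741f, ba76, c792, d4f2}.
Only in 5bac's history (ahead): {} — 0.
Only in 2fce's history (behind): {200f, 2fce, 392a, 530b, 5f03, c792, d4f2} — 7.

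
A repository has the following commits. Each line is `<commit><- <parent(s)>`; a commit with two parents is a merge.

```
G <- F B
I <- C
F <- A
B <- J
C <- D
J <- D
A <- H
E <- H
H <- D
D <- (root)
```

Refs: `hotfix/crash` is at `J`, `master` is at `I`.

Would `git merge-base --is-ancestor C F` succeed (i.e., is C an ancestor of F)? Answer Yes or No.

No

Ancestors of F: {A, D, F, H}.
C is not in that set, so it is not an ancestor of F.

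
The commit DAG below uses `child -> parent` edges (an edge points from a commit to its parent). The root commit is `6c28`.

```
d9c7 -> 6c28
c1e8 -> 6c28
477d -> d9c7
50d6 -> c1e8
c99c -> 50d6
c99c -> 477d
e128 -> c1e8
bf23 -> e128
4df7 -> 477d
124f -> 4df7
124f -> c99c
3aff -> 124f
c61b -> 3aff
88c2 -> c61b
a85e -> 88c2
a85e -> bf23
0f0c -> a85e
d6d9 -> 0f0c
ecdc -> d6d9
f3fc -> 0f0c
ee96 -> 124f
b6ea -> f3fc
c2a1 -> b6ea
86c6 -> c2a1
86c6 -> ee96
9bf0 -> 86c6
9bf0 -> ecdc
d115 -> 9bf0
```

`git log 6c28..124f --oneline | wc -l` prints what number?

Reachable from 124f: {124f, 477d, 4df7, 50d6, 6c28, c1e8, c99c, d9c7}.
Reachable from 6c28: {6c28}.
In 124f's history but not 6c28's: {124f, 477d, 4df7, 50d6, c1e8, c99c, d9c7} — 7 commits.

7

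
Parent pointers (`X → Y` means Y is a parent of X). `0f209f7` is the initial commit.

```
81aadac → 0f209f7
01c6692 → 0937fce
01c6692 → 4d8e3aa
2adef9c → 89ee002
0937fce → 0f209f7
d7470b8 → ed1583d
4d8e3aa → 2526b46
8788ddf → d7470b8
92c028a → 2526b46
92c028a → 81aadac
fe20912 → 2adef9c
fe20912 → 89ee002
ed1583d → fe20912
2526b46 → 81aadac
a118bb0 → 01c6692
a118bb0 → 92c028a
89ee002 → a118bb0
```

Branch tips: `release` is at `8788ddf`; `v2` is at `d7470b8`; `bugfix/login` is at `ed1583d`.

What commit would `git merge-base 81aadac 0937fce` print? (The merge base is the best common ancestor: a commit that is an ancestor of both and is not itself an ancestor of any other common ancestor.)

0f209f7

Ancestors of 81aadac: {0f209f7, 81aadac}.
Ancestors of 0937fce: {0937fce, 0f209f7}.
Common ancestors: {0f209f7}.
The only common ancestor is 0f209f7, so it is the merge base.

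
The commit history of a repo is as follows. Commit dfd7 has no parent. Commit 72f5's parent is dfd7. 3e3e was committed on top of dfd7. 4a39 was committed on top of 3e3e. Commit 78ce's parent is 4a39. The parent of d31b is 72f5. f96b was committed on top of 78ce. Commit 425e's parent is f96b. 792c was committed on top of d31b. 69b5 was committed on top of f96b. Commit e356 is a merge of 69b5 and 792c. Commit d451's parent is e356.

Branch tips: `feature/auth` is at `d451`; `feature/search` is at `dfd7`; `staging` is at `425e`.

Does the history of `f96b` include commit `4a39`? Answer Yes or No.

Yes

Ancestors of f96b (commits reachable by following parents): {3e3e, 4a39, 78ce, dfd7, f96b}.
4a39 is in that set, so it is an ancestor of f96b.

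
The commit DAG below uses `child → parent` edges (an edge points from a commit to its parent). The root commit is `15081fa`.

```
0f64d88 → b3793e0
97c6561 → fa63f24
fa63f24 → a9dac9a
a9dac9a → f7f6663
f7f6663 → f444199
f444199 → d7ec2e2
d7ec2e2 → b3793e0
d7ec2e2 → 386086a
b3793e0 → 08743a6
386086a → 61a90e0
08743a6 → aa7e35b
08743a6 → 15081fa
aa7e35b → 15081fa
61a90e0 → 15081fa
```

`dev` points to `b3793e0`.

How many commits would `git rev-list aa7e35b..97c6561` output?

10

Reachable from 97c6561: {08743a6, 15081fa, 386086a, 61a90e0, 97c6561, a9dac9a, aa7e35b, b3793e0, d7ec2e2, f444199, f7f6663, fa63f24}.
Reachable from aa7e35b: {15081fa, aa7e35b}.
In 97c6561's history but not aa7e35b's: {08743a6, 386086a, 61a90e0, 97c6561, a9dac9a, b3793e0, d7ec2e2, f444199, f7f6663, fa63f24} — 10 commits.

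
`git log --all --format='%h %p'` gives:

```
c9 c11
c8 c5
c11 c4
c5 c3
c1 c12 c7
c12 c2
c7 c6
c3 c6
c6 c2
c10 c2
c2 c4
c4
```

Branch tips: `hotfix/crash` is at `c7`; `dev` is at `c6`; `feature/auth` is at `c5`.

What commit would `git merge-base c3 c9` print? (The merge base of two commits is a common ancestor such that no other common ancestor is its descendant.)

c4

Ancestors of c3: {c2, c3, c4, c6}.
Ancestors of c9: {c11, c4, c9}.
Common ancestors: {c4}.
The only common ancestor is c4, so it is the merge base.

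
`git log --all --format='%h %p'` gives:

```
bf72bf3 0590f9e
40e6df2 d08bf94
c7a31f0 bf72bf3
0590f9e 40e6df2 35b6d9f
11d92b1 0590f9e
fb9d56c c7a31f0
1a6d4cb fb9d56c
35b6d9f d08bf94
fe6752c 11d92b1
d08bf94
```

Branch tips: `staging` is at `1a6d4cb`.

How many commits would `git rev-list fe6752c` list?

Walking parent pointers from fe6752c: reachable set = {0590f9e, 11d92b1, 35b6d9f, 40e6df2, d08bf94, fe6752c}.
That is 6 commits.

6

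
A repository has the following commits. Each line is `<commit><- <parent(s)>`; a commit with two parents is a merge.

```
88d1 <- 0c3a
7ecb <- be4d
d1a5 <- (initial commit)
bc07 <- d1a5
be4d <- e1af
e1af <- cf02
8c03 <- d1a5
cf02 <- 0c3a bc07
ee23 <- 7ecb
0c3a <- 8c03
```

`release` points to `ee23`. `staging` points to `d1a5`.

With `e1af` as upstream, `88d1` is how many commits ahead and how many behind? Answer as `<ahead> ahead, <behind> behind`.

1 ahead, 3 behind

Reachable from 88d1: {0c3a, 88d1, 8c03, d1a5}.
Reachable from e1af: {0c3a, 8c03, bc07, cf02, d1a5, e1af}.
Only in 88d1's history (ahead): {88d1} — 1.
Only in e1af's history (behind): {bc07, cf02, e1af} — 3.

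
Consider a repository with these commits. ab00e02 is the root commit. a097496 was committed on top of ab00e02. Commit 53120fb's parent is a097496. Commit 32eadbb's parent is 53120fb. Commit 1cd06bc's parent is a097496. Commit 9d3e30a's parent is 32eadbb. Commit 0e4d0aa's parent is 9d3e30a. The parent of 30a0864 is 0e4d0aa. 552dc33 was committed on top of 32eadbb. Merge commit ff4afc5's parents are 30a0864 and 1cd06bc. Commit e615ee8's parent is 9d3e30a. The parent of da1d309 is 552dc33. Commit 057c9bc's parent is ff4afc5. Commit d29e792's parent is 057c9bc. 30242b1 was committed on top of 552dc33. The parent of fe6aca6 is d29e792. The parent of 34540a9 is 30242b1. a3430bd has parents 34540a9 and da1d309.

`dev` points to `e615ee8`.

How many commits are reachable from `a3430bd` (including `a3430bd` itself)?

Walking parent pointers from a3430bd: reachable set = {30242b1, 32eadbb, 34540a9, 53120fb, 552dc33, a097496, a3430bd, ab00e02, da1d309}.
That is 9 commits.

9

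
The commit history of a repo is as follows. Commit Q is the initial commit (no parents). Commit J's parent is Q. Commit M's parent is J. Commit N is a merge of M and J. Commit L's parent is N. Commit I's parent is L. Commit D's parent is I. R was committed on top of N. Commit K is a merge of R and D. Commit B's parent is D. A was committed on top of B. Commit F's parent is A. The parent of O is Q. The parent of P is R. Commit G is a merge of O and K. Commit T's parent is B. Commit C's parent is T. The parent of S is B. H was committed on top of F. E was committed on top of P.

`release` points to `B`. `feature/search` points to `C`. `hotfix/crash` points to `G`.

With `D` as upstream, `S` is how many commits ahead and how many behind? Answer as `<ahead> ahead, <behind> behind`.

2 ahead, 0 behind

Reachable from S: {B, D, I, J, L, M, N, Q, S}.
Reachable from D: {D, I, J, L, M, N, Q}.
Only in S's history (ahead): {B, S} — 2.
Only in D's history (behind): {} — 0.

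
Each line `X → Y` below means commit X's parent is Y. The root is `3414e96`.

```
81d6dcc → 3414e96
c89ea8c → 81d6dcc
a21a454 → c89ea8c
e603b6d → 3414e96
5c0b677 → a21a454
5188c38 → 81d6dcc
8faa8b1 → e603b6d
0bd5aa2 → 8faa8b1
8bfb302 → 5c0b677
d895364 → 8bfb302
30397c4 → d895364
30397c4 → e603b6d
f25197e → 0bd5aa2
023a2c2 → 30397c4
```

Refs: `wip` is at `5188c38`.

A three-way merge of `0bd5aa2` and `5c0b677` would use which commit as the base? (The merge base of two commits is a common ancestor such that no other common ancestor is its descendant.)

3414e96

Ancestors of 0bd5aa2: {0bd5aa2, 3414e96, 8faa8b1, e603b6d}.
Ancestors of 5c0b677: {3414e96, 5c0b677, 81d6dcc, a21a454, c89ea8c}.
Common ancestors: {3414e96}.
The only common ancestor is 3414e96, so it is the merge base.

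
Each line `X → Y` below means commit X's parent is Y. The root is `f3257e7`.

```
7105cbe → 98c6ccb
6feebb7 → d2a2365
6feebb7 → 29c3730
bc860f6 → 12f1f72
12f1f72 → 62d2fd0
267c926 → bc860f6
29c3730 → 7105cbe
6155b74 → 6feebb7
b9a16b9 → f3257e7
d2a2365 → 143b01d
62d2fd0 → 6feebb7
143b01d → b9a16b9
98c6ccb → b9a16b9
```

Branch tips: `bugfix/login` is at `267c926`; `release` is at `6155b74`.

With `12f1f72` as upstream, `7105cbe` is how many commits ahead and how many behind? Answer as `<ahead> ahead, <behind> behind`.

Reachable from 7105cbe: {7105cbe, 98c6ccb, b9a16b9, f3257e7}.
Reachable from 12f1f72: {12f1f72, 143b01d, 29c3730, 62d2fd0, 6feebb7, 7105cbe, 98c6ccb, b9a16b9, d2a2365, f3257e7}.
Only in 7105cbe's history (ahead): {} — 0.
Only in 12f1f72's history (behind): {12f1f72, 143b01d, 29c3730, 62d2fd0, 6feebb7, d2a2365} — 6.

0 ahead, 6 behind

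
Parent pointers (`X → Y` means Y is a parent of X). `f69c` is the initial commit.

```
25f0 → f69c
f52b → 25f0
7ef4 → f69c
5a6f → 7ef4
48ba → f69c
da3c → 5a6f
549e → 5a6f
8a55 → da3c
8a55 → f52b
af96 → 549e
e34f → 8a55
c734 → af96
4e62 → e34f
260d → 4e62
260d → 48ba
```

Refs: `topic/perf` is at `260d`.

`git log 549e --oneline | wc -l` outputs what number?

4

Walking parent pointers from 549e: reachable set = {549e, 5a6f, 7ef4, f69c}.
That is 4 commits.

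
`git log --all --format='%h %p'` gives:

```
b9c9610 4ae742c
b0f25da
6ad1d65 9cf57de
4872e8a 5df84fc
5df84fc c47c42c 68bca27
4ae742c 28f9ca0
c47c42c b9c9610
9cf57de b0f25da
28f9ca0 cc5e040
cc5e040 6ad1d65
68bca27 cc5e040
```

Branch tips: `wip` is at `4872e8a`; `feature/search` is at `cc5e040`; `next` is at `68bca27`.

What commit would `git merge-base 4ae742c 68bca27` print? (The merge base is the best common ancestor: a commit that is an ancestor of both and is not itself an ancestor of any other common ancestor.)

Ancestors of 4ae742c: {28f9ca0, 4ae742c, 6ad1d65, 9cf57de, b0f25da, cc5e040}.
Ancestors of 68bca27: {68bca27, 6ad1d65, 9cf57de, b0f25da, cc5e040}.
Common ancestors: {6ad1d65, 9cf57de, b0f25da, cc5e040}.
Among these, cc5e040 is not an ancestor of any other common ancestor — it is the merge base.

cc5e040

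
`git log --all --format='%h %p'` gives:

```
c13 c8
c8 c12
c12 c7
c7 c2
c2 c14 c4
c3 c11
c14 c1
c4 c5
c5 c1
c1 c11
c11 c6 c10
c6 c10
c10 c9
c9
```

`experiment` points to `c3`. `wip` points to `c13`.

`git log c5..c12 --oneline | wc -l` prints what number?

5

Reachable from c12: {c1, c10, c11, c12, c14, c2, c4, c5, c6, c7, c9}.
Reachable from c5: {c1, c10, c11, c5, c6, c9}.
In c12's history but not c5's: {c12, c14, c2, c4, c7} — 5 commits.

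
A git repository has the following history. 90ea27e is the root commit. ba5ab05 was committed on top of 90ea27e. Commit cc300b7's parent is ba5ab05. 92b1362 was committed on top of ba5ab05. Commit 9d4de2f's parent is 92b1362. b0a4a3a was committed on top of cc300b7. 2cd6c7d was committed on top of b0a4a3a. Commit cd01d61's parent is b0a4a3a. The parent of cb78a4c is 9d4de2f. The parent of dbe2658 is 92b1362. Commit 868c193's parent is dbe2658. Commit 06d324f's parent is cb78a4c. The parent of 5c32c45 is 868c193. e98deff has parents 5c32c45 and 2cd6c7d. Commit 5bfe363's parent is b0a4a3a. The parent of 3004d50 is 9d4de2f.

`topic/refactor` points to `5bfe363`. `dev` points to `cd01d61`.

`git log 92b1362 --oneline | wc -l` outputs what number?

3

Walking parent pointers from 92b1362: reachable set = {90ea27e, 92b1362, ba5ab05}.
That is 3 commits.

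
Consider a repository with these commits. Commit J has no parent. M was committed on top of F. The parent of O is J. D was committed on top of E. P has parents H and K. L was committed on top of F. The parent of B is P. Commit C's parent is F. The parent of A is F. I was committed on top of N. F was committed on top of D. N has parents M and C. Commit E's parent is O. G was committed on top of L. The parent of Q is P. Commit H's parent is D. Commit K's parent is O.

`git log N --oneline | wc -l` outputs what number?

8

Walking parent pointers from N: reachable set = {C, D, E, F, J, M, N, O}.
That is 8 commits.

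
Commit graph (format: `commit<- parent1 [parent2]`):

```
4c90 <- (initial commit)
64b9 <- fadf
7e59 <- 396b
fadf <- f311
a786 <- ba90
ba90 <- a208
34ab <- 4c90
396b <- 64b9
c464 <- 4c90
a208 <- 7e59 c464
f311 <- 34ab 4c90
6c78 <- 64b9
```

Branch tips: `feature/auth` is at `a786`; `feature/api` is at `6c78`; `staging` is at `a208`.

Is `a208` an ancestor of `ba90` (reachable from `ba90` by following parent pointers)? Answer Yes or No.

Yes

Ancestors of ba90 (commits reachable by following parents): {34ab, 396b, 4c90, 64b9, 7e59, a208, ba90, c464, f311, fadf}.
a208 is in that set, so it is an ancestor of ba90.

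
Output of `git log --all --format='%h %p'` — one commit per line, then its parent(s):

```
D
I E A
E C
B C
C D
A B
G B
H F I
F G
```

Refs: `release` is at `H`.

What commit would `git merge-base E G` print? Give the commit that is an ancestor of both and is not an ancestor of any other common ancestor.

Ancestors of E: {C, D, E}.
Ancestors of G: {B, C, D, G}.
Common ancestors: {C, D}.
Among these, C is not an ancestor of any other common ancestor — it is the merge base.

C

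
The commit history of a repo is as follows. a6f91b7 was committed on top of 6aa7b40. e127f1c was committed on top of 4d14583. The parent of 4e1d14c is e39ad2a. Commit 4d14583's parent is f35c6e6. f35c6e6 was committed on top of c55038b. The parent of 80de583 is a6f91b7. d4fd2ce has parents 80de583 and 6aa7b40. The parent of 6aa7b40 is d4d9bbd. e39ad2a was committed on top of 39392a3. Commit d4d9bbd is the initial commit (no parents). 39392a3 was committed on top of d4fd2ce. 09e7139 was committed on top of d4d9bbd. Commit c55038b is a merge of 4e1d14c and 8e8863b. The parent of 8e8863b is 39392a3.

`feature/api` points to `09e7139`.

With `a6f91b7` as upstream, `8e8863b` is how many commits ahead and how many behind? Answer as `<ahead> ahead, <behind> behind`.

4 ahead, 0 behind

Reachable from 8e8863b: {39392a3, 6aa7b40, 80de583, 8e8863b, a6f91b7, d4d9bbd, d4fd2ce}.
Reachable from a6f91b7: {6aa7b40, a6f91b7, d4d9bbd}.
Only in 8e8863b's history (ahead): {39392a3, 80de583, 8e8863b, d4fd2ce} — 4.
Only in a6f91b7's history (behind): {} — 0.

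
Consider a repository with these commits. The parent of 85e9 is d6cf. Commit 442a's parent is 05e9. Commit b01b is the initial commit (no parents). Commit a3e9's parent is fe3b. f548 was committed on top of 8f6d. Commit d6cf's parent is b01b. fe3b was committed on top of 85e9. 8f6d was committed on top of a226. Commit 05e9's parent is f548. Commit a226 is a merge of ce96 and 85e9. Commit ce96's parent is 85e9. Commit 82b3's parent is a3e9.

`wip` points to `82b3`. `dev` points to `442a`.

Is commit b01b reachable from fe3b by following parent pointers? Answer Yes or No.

Ancestors of fe3b (commits reachable by following parents): {85e9, b01b, d6cf, fe3b}.
b01b is in that set, so it is an ancestor of fe3b.

Yes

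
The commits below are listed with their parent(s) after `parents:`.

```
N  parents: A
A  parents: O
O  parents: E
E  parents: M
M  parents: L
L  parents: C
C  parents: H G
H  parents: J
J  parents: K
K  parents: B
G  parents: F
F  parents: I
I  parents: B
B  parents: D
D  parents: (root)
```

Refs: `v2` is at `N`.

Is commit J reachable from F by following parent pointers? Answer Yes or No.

No

Ancestors of F: {B, D, F, I}.
J is not in that set, so it is not an ancestor of F.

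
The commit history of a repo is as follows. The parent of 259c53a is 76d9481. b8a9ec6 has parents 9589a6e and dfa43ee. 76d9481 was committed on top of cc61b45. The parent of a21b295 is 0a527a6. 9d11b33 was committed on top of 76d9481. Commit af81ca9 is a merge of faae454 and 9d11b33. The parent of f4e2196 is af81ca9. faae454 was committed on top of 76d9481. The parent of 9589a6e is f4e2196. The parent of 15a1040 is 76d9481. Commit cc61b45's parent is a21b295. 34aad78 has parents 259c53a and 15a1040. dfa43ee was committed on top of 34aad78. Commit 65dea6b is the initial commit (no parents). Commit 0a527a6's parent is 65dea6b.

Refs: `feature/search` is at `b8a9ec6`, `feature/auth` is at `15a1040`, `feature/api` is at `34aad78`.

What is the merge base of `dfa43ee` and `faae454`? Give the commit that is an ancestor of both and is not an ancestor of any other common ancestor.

Ancestors of dfa43ee: {0a527a6, 15a1040, 259c53a, 34aad78, 65dea6b, 76d9481, a21b295, cc61b45, dfa43ee}.
Ancestors of faae454: {0a527a6, 65dea6b, 76d9481, a21b295, cc61b45, faae454}.
Common ancestors: {0a527a6, 65dea6b, 76d9481, a21b295, cc61b45}.
Among these, 76d9481 is not an ancestor of any other common ancestor — it is the merge base.

76d9481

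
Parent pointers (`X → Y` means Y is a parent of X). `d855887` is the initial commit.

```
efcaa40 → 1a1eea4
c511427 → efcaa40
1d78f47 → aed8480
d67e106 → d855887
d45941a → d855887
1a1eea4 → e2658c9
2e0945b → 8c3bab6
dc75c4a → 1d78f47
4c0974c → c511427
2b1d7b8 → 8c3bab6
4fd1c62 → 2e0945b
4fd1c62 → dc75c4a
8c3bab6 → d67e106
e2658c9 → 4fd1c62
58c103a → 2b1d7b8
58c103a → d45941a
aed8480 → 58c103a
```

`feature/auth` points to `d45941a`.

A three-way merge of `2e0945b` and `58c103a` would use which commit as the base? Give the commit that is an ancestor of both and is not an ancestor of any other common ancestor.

Ancestors of 2e0945b: {2e0945b, 8c3bab6, d67e106, d855887}.
Ancestors of 58c103a: {2b1d7b8, 58c103a, 8c3bab6, d45941a, d67e106, d855887}.
Common ancestors: {8c3bab6, d67e106, d855887}.
Among these, 8c3bab6 is not an ancestor of any other common ancestor — it is the merge base.

8c3bab6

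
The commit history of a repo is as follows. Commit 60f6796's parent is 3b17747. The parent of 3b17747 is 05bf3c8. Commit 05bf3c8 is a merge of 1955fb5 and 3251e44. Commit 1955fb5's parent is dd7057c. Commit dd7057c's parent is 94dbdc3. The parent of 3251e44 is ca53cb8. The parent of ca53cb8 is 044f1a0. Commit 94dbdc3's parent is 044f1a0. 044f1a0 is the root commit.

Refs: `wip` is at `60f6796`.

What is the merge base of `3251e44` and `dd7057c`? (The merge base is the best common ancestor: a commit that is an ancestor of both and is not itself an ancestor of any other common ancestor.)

Ancestors of 3251e44: {044f1a0, 3251e44, ca53cb8}.
Ancestors of dd7057c: {044f1a0, 94dbdc3, dd7057c}.
Common ancestors: {044f1a0}.
The only common ancestor is 044f1a0, so it is the merge base.

044f1a0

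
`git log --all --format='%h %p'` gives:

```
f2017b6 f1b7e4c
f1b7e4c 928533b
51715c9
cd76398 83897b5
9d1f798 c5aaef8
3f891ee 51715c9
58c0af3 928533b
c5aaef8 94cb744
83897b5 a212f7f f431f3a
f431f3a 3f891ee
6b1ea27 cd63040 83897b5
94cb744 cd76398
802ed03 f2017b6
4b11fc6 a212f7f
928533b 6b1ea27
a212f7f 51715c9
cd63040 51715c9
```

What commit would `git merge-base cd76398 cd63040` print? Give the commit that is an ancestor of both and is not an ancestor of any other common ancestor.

51715c9

Ancestors of cd76398: {3f891ee, 51715c9, 83897b5, a212f7f, cd76398, f431f3a}.
Ancestors of cd63040: {51715c9, cd63040}.
Common ancestors: {51715c9}.
The only common ancestor is 51715c9, so it is the merge base.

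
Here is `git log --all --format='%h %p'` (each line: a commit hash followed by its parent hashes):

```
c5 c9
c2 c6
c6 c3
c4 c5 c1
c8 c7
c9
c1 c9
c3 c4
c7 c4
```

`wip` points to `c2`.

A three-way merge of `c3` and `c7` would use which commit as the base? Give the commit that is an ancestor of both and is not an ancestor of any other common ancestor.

Ancestors of c3: {c1, c3, c4, c5, c9}.
Ancestors of c7: {c1, c4, c5, c7, c9}.
Common ancestors: {c1, c4, c5, c9}.
Among these, c4 is not an ancestor of any other common ancestor — it is the merge base.

c4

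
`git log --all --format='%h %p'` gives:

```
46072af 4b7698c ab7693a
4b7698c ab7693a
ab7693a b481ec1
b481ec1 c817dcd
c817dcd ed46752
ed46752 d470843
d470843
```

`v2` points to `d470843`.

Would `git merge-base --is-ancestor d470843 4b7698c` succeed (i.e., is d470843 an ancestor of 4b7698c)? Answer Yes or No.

Ancestors of 4b7698c (commits reachable by following parents): {4b7698c, ab7693a, b481ec1, c817dcd, d470843, ed46752}.
d470843 is in that set, so it is an ancestor of 4b7698c.

Yes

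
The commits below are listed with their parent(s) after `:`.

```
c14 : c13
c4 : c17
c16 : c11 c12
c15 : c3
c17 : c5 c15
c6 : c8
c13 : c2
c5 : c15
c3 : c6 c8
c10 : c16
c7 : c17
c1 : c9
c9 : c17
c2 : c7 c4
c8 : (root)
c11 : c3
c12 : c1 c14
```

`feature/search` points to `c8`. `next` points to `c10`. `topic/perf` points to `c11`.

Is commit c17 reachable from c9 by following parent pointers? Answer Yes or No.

Yes

Ancestors of c9 (commits reachable by following parents): {c15, c17, c3, c5, c6, c8, c9}.
c17 is in that set, so it is an ancestor of c9.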